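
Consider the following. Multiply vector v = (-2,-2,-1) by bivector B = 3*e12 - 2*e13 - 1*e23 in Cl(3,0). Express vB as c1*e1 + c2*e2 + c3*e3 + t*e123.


vB has grade-1 (vector) and grade-3 (trivector) parts: vB = (v _| B) + (v ^ B).
Vector part <vB>_1:
  e1: -v2*b12 - v3*b13 = -(-2)*(3) - (-1)*(-2) = 4
  e2: v1*b12 - v3*b23 = (-2)*(3) - (-1)*(-1) = -7
  e3: v1*b13 + v2*b23 = (-2)*(-2) + (-2)*(-1) = 6
Trivector part <vB>_3:
  e123: v1*b23 - v2*b13 + v3*b12 = (-2)*(-1) - (-2)*(-2) + (-1)*(3) = -5
vB = 4*e1 - 7*e2 + 6*e3 - 5*e123


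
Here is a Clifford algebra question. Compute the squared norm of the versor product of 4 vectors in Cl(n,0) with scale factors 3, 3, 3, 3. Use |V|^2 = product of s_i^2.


Each vector v_i has |v_i|^2 = s_i^2
Squared scales: 3^2 = 9, 3^2 = 9, 3^2 = 9, 3^2 = 9
|V|^2 = 9 * 9 * 9 * 9
= 6561


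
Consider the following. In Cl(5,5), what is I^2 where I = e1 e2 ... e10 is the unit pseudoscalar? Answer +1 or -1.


The pseudoscalar I = e1...e_n (product of all n generators) of Cl(p,q) satisfies I^2 = (-1)^(q + n(n-1)/2).
p = 5, q = 5, n = p + q = 10
n(n-1)/2 = 10 * 9 / 2 = 45
Exponent = q + n(n-1)/2 = 5 + 45 = 50
I^2 = (-1)^50 = +1


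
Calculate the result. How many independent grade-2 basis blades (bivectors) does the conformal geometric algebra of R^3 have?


The conformal model of R^3 uses Cl(4,1) with m = 3 + 2 = 5 generators.
Number of grade-2 blades = C(m, 2) = C(5, 2)
= 5*4/2 = 10


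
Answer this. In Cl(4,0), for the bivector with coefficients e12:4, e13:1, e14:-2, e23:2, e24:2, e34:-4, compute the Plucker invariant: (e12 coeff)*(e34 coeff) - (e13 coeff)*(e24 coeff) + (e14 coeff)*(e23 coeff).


Plucker relation: af - be + cd
a*f = 4*(-4) = -16
b*e = 1*2 = 2
c*d = (-2)*2 = -4
af - be + cd = -16 - 2 + (-4)
= -22


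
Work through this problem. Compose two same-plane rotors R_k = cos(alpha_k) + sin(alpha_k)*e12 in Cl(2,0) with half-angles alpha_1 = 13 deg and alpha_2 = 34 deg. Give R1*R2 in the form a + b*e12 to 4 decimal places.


Same-plane rotors commute and their half-angles add:
R1*R2 = cos(a1 + a2) + sin(a1 + a2)*e12.
a1 + a2 = 13 + 34 = 47 deg
cos(47 deg) = 0.6820
sin(47 deg) = 0.7314
R1*R2 = 0.6820 + 0.7314*e12


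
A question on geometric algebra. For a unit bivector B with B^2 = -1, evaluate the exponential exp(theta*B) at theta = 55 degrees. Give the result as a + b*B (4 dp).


For a unit bivector B with B^2 = -1, the exponential series gives
e^(theta*B) = cos(theta) + sin(theta)*B (the GA analogue of Euler's formula).
theta = 55 degrees = 0.959931 rad
cos(55 deg) = 0.5736
sin(55 deg) = 0.8192
exp(theta*B) = 0.5736 + 0.8192*B


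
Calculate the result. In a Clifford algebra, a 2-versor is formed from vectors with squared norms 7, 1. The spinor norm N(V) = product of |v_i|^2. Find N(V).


Spinor norm N(V) = |v1|^2 * |v2|^2 * ... * |v2|^2
= 7 * 1
Running product: 7, 7
N(V) = 7


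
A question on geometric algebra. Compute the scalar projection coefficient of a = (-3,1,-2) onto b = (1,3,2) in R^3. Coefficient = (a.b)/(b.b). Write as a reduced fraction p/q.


Projection coefficient = (a . b) / (b . b)
a . b = (-3)*1 + 1*3 + (-2)*2
= -3 + 3 + (-4) = -4
b . b = 1^2 + 3^2 + 2^2
= 1 + 9 + 4 = 14
Coefficient = -4/14
In lowest terms: -2/7


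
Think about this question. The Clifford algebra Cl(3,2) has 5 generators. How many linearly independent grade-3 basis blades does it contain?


Number of grade-k basis blades in Cl(p,q) with n = p + q is C(n, k).
n = 3 + 2 = 5
C(5, 3) = 5! / (3! * 2!)
= 120 / (6 * 2)
= 10


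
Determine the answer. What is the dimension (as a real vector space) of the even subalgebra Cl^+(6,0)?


Even subalgebra dimension = 2^(n-1)
n = 6 + 0 = 6
2^(6 - 1) = 2^5 = 32
Verification: sum of C(6,k) for even k = 1 + 15 + 15 + 1 = 32
Result = 32


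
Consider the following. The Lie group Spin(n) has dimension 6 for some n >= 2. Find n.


dim Spin(n) = dim so(n) = n(n-1)/2.
Solve n(n-1)/2 = 6, i.e. n^2 - n - 12 = 0.
Discriminant = 1 + 8*6 = 49
n = (1 + sqrt(49))/2 = (1 + 7)/2 = 4


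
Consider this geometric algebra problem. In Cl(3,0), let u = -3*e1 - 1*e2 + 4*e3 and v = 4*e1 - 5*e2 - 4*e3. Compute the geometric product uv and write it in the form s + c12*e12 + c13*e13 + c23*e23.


In Cl(3,0): e_i^2 = 1, e_ie_j = -e_je_i for i != j.
Scalar part = u . v = (-3)*4 + (-1)*(-5) + 4*(-4)
= -12 + 5 + (-16) = -23
e12 coeff = (-3)*(-5) - (-1)*4 = 15 - (-4) = 19
e13 coeff = (-3)*(-4) - 4*4 = 12 - 16 = -4
e23 coeff = (-1)*(-4) - 4*(-5) = 4 - (-20) = 24
uv = -23 + 19*e12 - 4*e13 + 24*e23


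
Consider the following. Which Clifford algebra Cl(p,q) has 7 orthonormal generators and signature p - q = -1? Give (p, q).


We need p + q = 7 and p - q = -1.
Adding: 2p = 7 + (-1) = 6, so p = 3.
Then q = 7 - 3 = 4.
(p, q) = (3, 4)


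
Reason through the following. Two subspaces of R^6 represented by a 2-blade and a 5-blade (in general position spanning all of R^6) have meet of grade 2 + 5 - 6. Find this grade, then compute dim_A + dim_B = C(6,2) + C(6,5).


Meet grade = grade(A) + grade(B) - n
= 2 + 5 - 6 = 1
C(6,2) = 15
C(6,5) = 6
dim_A + dim_B = 15 + 6 = 21


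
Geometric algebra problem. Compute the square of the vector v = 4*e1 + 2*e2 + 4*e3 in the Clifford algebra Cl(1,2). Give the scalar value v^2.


v^2 = sum of c_i^2 * e_i^2
Positive signature terms (e_i^2 = +1): 4^2 = 16
Negative signature terms (e_j^2 = -1): 2^2 + 4^2 = 20
v^2 = 16 - 20 = -4


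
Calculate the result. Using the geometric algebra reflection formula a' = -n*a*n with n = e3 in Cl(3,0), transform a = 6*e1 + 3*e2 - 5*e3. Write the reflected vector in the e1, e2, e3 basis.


Reflection formula: a' = -n*a*n, with n = e3 (unit vector, n^2 = 1).
For reflection through hyperplane perp to e3:
The component along e3 flips sign, others stay.
a = (6, 3, -5)
a' = (6, 3, 5)
a' = 6*e1 + 3*e2 + 5*e3


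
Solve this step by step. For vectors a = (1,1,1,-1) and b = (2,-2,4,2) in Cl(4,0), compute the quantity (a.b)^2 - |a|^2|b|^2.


a . b = 1*2 + 1*(-2) + 1*4 + (-1)*2
= 2 + (-2) + 4 + (-2) = 2
|a|^2 = 1^2 + 1^2 + 1^2 + (-1)^2 = 4
|b|^2 = 2^2 + (-2)^2 + 4^2 + 2^2 = 28
(a.b)^2 = 2^2 = 4
|a|^2 * |b|^2 = 4 * 28 = 112
Result = 4 - 112 = -108


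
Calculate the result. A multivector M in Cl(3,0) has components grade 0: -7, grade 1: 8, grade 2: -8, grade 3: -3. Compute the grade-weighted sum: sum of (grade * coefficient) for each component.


Grade-weighted sum = sum of grade_k * coefficient_k
0*(-7) = 0
1*8 = 8
2*(-8) = -16
3*(-3) = -9
Total = 0 + 8 + (-16) + (-9) = -17


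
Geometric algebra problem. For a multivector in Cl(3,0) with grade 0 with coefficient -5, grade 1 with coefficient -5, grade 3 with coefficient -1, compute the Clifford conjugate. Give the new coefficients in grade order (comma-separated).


Clifford conjugate sign for grade k: (-1)^(k(k+1)/2)
Grade 0: (-1)^(0*1/2) = (-1)^0 = 1, coeff -5 -> -5
Grade 1: (-1)^(1*2/2) = (-1)^1 = -1, coeff -5 -> 5
Grade 3: (-1)^(3*4/2) = (-1)^6 = 1, coeff -1 -> -1
Conjugated coefficients: -5, 5, -1


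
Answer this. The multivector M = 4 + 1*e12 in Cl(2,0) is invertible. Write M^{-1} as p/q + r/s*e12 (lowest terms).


M = 4 + 1*e12, where e12^2 = -1.
Since M commutes with its reverse ~M = a - b*e12, M * ~M = a^2 - b^2*e12^2 = a^2 + b^2.
So M^{-1} = ~M / (a^2 + b^2) = (a - b*e12)/(a^2 + b^2).
a^2 + b^2 = 16 + 1 = 17
Scalar part = 4/17 = 4/17
Bivector coeff = -1/17 = -1/17
M^{-1} = 4/17 - 1/17*e12


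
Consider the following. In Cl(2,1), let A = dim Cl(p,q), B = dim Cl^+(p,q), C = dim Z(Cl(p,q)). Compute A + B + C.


n = 2 + 1 = 3
Total dim = 2^3 = 8
Even subalgebra dim = 2^2 = 4
n is odd, so center dim = 2
Sum = 8 + 4 + 2 = 14


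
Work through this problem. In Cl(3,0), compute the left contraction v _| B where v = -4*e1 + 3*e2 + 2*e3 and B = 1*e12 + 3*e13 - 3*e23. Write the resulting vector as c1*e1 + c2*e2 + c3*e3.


Left contraction v _| B = <vB>_1 (grade-1 part of the geometric product vB).
Using e1_|e12 = e2, e2_|e12 = -e1, e1_|e13 = e3, e3_|e13 = -e1, e2_|e23 = e3, e3_|e23 = -e2:
e1 coeff: -v2*b12 - v3*b13 = -(3)*(1) - (2)*(3) = -9
e2 coeff: v1*b12 - v3*b23 = (-4)*(1) - (2)*(-3) = 2
e3 coeff: v1*b13 + v2*b23 = (-4)*(3) + (3)*(-3) = -21
v _| B = -9*e1 + 2*e2 - 21*e3


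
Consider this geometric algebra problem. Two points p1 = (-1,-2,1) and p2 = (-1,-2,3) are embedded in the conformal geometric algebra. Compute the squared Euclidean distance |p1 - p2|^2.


p1 - p2 = (0, 0, -2)
|p1 - p2|^2 = 0^2 + 0^2 + (-2)^2
= 0 + 0 + 4
= 4


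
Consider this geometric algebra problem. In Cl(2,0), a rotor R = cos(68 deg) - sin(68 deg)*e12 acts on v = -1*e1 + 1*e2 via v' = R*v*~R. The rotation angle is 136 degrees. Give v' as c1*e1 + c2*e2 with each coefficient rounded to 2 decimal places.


Rotor R = cos(68deg) - sin(68deg)*e12
Rotation angle theta = 2 * 68 = 136 degrees
v' = R*v*~R rotates v by theta.
cos(136deg) = -0.7193, sin(136deg) = 0.6947
v'_1 = -1*cos(136deg) - 1*sin(136deg)
= -1*(-0.7193) - 1*0.6947
= 0.02
v'_2 = -1*sin(136deg) + 1*cos(136deg)
= -1*0.6947 + 1*(-0.7193)
= -1.41
v' = 0.02*e1 - 1.41*e2


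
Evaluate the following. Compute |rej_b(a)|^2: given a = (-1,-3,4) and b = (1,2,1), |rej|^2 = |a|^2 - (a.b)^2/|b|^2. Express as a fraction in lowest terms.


|a|^2 = (-1)^2 + (-3)^2 + 4^2 = 26
|b|^2 = 1^2 + 2^2 + 1^2 = 6
a . b = (-1)*1 + (-3)*2 + 4*1 = -3
(a.b)^2 = (-3)^2 = 9
|rej|^2 = 26 - 9/6
= (156 - 9)/6
= 147/6
In lowest terms: 49/2


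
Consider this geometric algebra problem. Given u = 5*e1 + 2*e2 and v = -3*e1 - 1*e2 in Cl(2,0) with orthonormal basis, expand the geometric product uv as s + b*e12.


Expand: (5*e1 + 2*e2)(-3*e1 - 1*e2)
= 5*(-3)*e1e1 + 5*(-1)*e1e2 + 2*(-3)*e2e1 + 2*(-1)*e2e2
Using e1^2 = e2^2 = 1, e2e1 = -e1e2:
Scalar part s = 5*(-3) + 2*(-1) = -15 + (-2) = -17
Bivector part b = 5*(-1) - 2*(-3) = -5 - (-6) = 1
uv = -17 + 1*e12


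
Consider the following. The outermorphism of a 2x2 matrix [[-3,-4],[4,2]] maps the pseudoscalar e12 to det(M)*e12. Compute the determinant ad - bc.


The outermorphism of a linear map f sends e1^e2 to f(e1)^f(e2).
f(e1) = -3*e1 + 4*e2
f(e2) = -4*e1 + 2*e2
f(e1) ^ f(e2) = (-3*e1 + 4*e2) ^ (-4*e1 + 2*e2)
= (-3)*2*e12 + 4*(-4)*e21
= (-6 - (-16))*e12
= 10*e12
Coefficient = 10


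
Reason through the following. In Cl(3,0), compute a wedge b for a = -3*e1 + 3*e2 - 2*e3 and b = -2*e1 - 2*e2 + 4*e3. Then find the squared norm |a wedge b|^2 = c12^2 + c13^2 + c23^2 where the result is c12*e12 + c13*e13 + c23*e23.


a wedge b = (a1*b2 - a2*b1)*e12 + (a1*b3 - a3*b1)*e13 + (a2*b3 - a3*b2)*e23
e12 coeff: (-3)*(-2) - 3*(-2) = 6 - (-6) = 12
e13 coeff: (-3)*4 - (-2)*(-2) = -12 - 4 = -16
e23 coeff: 3*4 - (-2)*(-2) = 12 - 4 = 8
|a wedge b|^2 = 12^2 + (-16)^2 + 8^2
= 144 + 256 + 64
= 464


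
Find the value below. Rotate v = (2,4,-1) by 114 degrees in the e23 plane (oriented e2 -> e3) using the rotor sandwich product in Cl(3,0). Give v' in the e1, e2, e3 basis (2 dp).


Rotor R = cos(57deg) - sin(57deg)*e23
Rotation angle theta = 2 * 57 = 114 degrees in the e23 plane (e2 -> e3).
The component perpendicular to the plane (e1) is invariant: v'_1 = v1 = 2.00
cos(114deg) = -0.4067, sin(114deg) = 0.9135
v'_2 = v2*cos(theta) - v3*sin(theta) = 4*(-0.4067) - (-1)*0.9135 = -0.71
v'_3 = v2*sin(theta) + v3*cos(theta) = 4*0.9135 + (-1)*(-0.4067) = 4.06
v' = 2.00*e1 - 0.71*e2 + 4.06*e3


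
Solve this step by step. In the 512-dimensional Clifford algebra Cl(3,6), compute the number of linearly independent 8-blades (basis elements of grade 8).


Number of grade-k basis blades in Cl(p,q) with n = p + q is C(n, k).
n = 3 + 6 = 9
C(9, 8) = 9! / (8! * 1!)
= 362880 / (40320 * 1)
= 9


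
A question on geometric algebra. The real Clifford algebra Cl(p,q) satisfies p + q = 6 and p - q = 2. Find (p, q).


We need p + q = 6 and p - q = 2.
Adding: 2p = 6 + 2 = 8, so p = 4.
Then q = 6 - 4 = 2.
(p, q) = (4, 2)


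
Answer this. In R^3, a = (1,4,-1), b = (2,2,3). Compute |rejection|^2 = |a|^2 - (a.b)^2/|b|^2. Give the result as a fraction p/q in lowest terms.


|a|^2 = 1^2 + 4^2 + (-1)^2 = 18
|b|^2 = 2^2 + 2^2 + 3^2 = 17
a . b = 1*2 + 4*2 + (-1)*3 = 7
(a.b)^2 = 7^2 = 49
|rej|^2 = 18 - 49/17
= (306 - 49)/17
= 257/17
In lowest terms: 257/17


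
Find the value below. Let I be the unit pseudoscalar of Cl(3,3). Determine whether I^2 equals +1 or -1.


The pseudoscalar I = e1...e_n (product of all n generators) of Cl(p,q) satisfies I^2 = (-1)^(q + n(n-1)/2).
p = 3, q = 3, n = p + q = 6
n(n-1)/2 = 6 * 5 / 2 = 15
Exponent = q + n(n-1)/2 = 3 + 15 = 18
I^2 = (-1)^18 = +1


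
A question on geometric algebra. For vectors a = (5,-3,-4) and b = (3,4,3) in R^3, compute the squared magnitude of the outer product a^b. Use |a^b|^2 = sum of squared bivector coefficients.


a wedge b = (a1*b2 - a2*b1)*e12 + (a1*b3 - a3*b1)*e13 + (a2*b3 - a3*b2)*e23
e12 coeff: 5*4 - (-3)*3 = 20 - (-9) = 29
e13 coeff: 5*3 - (-4)*3 = 15 - (-12) = 27
e23 coeff: (-3)*3 - (-4)*4 = -9 - (-16) = 7
|a wedge b|^2 = 29^2 + 27^2 + 7^2
= 841 + 729 + 49
= 1619


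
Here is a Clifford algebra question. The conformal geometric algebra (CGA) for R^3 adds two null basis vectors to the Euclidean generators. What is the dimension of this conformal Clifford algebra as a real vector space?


The conformal model of R^3 uses Cl(4,1): the 3 Euclidean generators plus two extra orthogonal generators e+ (e+^2 = +1) and e- (e-^2 = -1), from which the null vectors e0, einf are built.
Number of generators m = 3 + 2 = 5.
dim Cl(p,q) = 2^m = 2^5 = 32


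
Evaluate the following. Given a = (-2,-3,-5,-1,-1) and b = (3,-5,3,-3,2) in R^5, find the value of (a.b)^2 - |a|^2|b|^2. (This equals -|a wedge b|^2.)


a . b = (-2)*3 + (-3)*(-5) + (-5)*3 + (-1)*(-3) + (-1)*2
= -6 + 15 + (-15) + 3 + (-2) = -5
|a|^2 = (-2)^2 + (-3)^2 + (-5)^2 + (-1)^2 + (-1)^2 = 40
|b|^2 = 3^2 + (-5)^2 + 3^2 + (-3)^2 + 2^2 = 56
(a.b)^2 = (-5)^2 = 25
|a|^2 * |b|^2 = 40 * 56 = 2240
Result = 25 - 2240 = -2215


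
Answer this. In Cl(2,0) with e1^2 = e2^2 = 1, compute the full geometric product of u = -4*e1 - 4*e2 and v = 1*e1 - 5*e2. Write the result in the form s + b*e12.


Expand: (-4*e1 - 4*e2)(1*e1 - 5*e2)
= (-4)*1*e1e1 + (-4)*(-5)*e1e2 + (-4)*1*e2e1 + (-4)*(-5)*e2e2
Using e1^2 = e2^2 = 1, e2e1 = -e1e2:
Scalar part s = (-4)*1 + (-4)*(-5) = -4 + 20 = 16
Bivector part b = (-4)*(-5) - (-4)*1 = 20 - (-4) = 24
uv = 16 + 24*e12


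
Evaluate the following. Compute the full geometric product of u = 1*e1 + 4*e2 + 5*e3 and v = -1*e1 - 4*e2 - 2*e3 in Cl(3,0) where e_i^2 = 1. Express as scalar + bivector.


In Cl(3,0): e_i^2 = 1, e_ie_j = -e_je_i for i != j.
Scalar part = u . v = 1*(-1) + 4*(-4) + 5*(-2)
= -1 + (-16) + (-10) = -27
e12 coeff = 1*(-4) - 4*(-1) = -4 - (-4) = 0
e13 coeff = 1*(-2) - 5*(-1) = -2 - (-5) = 3
e23 coeff = 4*(-2) - 5*(-4) = -8 - (-20) = 12
uv = -27 + 0*e12 + 3*e13 + 12*e23


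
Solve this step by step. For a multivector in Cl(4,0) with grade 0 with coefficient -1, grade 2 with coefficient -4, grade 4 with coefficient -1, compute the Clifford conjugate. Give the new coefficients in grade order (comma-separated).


Clifford conjugate sign for grade k: (-1)^(k(k+1)/2)
Grade 0: (-1)^(0*1/2) = (-1)^0 = 1, coeff -1 -> -1
Grade 2: (-1)^(2*3/2) = (-1)^3 = -1, coeff -4 -> 4
Grade 4: (-1)^(4*5/2) = (-1)^10 = 1, coeff -1 -> -1
Conjugated coefficients: -1, 4, -1


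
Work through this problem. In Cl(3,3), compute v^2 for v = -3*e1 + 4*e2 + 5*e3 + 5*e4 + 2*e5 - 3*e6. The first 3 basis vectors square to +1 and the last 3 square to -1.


v^2 = sum of c_i^2 * e_i^2
Positive signature terms (e_i^2 = +1): (-3)^2 + 4^2 + 5^2 = 50
Negative signature terms (e_j^2 = -1): 5^2 + 2^2 + (-3)^2 = 38
v^2 = 50 - 38 = 12


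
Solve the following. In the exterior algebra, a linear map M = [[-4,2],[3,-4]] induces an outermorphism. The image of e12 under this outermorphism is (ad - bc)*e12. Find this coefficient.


The outermorphism of a linear map f sends e1^e2 to f(e1)^f(e2).
f(e1) = -4*e1 + 3*e2
f(e2) = 2*e1 - 4*e2
f(e1) ^ f(e2) = (-4*e1 + 3*e2) ^ (2*e1 - 4*e2)
= (-4)*(-4)*e12 + 3*2*e21
= (16 - 6)*e12
= 10*e12
Coefficient = 10


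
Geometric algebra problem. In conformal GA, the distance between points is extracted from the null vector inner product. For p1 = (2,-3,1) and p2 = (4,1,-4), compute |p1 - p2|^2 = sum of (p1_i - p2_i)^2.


p1 - p2 = (-2, -4, 5)
|p1 - p2|^2 = (-2)^2 + (-4)^2 + 5^2
= 4 + 16 + 25
= 45


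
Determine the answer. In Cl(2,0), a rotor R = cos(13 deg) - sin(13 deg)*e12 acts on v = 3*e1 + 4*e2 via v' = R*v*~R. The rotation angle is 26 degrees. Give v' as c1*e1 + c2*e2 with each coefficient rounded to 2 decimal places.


Rotor R = cos(13deg) - sin(13deg)*e12
Rotation angle theta = 2 * 13 = 26 degrees
v' = R*v*~R rotates v by theta.
cos(26deg) = 0.8988, sin(26deg) = 0.4384
v'_1 = 3*cos(26deg) - 4*sin(26deg)
= 3*0.8988 - 4*0.4384
= 0.94
v'_2 = 3*sin(26deg) + 4*cos(26deg)
= 3*0.4384 + 4*0.8988
= 4.91
v' = 0.94*e1 + 4.91*e2


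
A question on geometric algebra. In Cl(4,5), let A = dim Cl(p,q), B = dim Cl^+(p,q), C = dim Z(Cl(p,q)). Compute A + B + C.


n = 4 + 5 = 9
Total dim = 2^9 = 512
Even subalgebra dim = 2^8 = 256
n is odd, so center dim = 2
Sum = 512 + 256 + 2 = 770


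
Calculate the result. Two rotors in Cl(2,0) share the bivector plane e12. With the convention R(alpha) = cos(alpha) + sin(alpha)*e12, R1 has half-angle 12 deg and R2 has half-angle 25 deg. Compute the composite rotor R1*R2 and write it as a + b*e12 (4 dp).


Same-plane rotors commute and their half-angles add:
R1*R2 = cos(a1 + a2) + sin(a1 + a2)*e12.
a1 + a2 = 12 + 25 = 37 deg
cos(37 deg) = 0.7986
sin(37 deg) = 0.6018
R1*R2 = 0.7986 + 0.6018*e12


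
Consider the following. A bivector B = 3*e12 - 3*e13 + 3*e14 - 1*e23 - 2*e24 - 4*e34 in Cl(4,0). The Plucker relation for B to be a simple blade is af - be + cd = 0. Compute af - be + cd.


Plucker relation: af - be + cd
a*f = 3*(-4) = -12
b*e = (-3)*(-2) = 6
c*d = 3*(-1) = -3
af - be + cd = -12 - 6 + (-3)
= -21


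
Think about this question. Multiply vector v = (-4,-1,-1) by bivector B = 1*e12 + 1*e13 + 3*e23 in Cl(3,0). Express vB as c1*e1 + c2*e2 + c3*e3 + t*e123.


vB has grade-1 (vector) and grade-3 (trivector) parts: vB = (v _| B) + (v ^ B).
Vector part <vB>_1:
  e1: -v2*b12 - v3*b13 = -(-1)*(1) - (-1)*(1) = 2
  e2: v1*b12 - v3*b23 = (-4)*(1) - (-1)*(3) = -1
  e3: v1*b13 + v2*b23 = (-4)*(1) + (-1)*(3) = -7
Trivector part <vB>_3:
  e123: v1*b23 - v2*b13 + v3*b12 = (-4)*(3) - (-1)*(1) + (-1)*(1) = -12
vB = 2*e1 - 1*e2 - 7*e3 - 12*e123


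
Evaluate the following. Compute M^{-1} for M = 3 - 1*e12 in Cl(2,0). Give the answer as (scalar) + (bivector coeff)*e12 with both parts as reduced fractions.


M = 3 - 1*e12, where e12^2 = -1.
Since M commutes with its reverse ~M = a - b*e12, M * ~M = a^2 - b^2*e12^2 = a^2 + b^2.
So M^{-1} = ~M / (a^2 + b^2) = (a - b*e12)/(a^2 + b^2).
a^2 + b^2 = 9 + 1 = 10
Scalar part = 3/10 = 3/10
Bivector coeff = 1/10 = 1/10
M^{-1} = 3/10 + 1/10*e12


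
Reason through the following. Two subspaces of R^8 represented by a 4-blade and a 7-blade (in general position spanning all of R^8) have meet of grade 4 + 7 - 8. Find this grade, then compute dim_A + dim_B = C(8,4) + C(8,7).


Meet grade = grade(A) + grade(B) - n
= 4 + 7 - 8 = 3
C(8,4) = 70
C(8,7) = 8
dim_A + dim_B = 70 + 8 = 78


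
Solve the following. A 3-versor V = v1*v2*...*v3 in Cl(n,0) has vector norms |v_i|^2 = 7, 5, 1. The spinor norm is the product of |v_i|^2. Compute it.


Spinor norm N(V) = |v1|^2 * |v2|^2 * ... * |v3|^2
= 7 * 5 * 1
Running product: 7, 35, 35
N(V) = 35


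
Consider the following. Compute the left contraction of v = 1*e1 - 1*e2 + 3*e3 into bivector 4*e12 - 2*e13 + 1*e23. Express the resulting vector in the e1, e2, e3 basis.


Left contraction v _| B = <vB>_1 (grade-1 part of the geometric product vB).
Using e1_|e12 = e2, e2_|e12 = -e1, e1_|e13 = e3, e3_|e13 = -e1, e2_|e23 = e3, e3_|e23 = -e2:
e1 coeff: -v2*b12 - v3*b13 = -(-1)*(4) - (3)*(-2) = 10
e2 coeff: v1*b12 - v3*b23 = (1)*(4) - (3)*(1) = 1
e3 coeff: v1*b13 + v2*b23 = (1)*(-2) + (-1)*(1) = -3
v _| B = 10*e1 + 1*e2 - 3*e3


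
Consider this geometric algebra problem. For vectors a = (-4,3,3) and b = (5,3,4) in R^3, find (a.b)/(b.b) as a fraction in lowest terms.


Projection coefficient = (a . b) / (b . b)
a . b = (-4)*5 + 3*3 + 3*4
= -20 + 9 + 12 = 1
b . b = 5^2 + 3^2 + 4^2
= 25 + 9 + 16 = 50
Coefficient = 1/50
In lowest terms: 1/50


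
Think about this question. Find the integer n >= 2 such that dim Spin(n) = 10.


dim Spin(n) = dim so(n) = n(n-1)/2.
Solve n(n-1)/2 = 10, i.e. n^2 - n - 20 = 0.
Discriminant = 1 + 8*10 = 81
n = (1 + sqrt(81))/2 = (1 + 9)/2 = 5


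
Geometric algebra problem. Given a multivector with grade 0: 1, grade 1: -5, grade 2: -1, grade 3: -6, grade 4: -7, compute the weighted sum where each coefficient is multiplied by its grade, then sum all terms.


Grade-weighted sum = sum of grade_k * coefficient_k
0*1 = 0
1*(-5) = -5
2*(-1) = -2
3*(-6) = -18
4*(-7) = -28
Total = 0 + (-5) + (-2) + (-18) + (-28) = -53


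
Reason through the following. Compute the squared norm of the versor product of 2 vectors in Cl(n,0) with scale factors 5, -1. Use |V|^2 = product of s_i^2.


Each vector v_i has |v_i|^2 = s_i^2
Squared scales: 5^2 = 25, (-1)^2 = 1
|V|^2 = 25 * 1
= 25


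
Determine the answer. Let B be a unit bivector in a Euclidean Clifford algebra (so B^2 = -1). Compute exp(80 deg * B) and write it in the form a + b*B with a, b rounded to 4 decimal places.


For a unit bivector B with B^2 = -1, the exponential series gives
e^(theta*B) = cos(theta) + sin(theta)*B (the GA analogue of Euler's formula).
theta = 80 degrees = 1.396263 rad
cos(80 deg) = 0.1736
sin(80 deg) = 0.9848
exp(theta*B) = 0.1736 + 0.9848*B


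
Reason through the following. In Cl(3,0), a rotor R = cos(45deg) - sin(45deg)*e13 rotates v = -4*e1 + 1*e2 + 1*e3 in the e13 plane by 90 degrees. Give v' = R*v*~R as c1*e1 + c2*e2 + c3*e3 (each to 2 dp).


Rotor R = cos(45deg) - sin(45deg)*e13
Rotation angle theta = 2 * 45 = 90 degrees in the e13 plane (e1 -> e3).
The component perpendicular to the plane (e2) is invariant: v'_2 = v2 = 1.00
cos(90deg) = 0.0000, sin(90deg) = 1.0000
v'_1 = v1*cos(theta) - v3*sin(theta) = -4*0.0000 - 1*1.0000 = -1.00
v'_3 = v1*sin(theta) + v3*cos(theta) = -4*1.0000 + 1*0.0000 = -4.00
v' = -1.00*e1 + 1.00*e2 - 4.00*e3


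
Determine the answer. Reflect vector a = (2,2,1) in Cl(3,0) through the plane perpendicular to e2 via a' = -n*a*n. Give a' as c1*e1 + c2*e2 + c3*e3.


Reflection formula: a' = -n*a*n, with n = e2 (unit vector, n^2 = 1).
For reflection through hyperplane perp to e2:
The component along e2 flips sign, others stay.
a = (2, 2, 1)
a' = (2, -2, 1)
a' = 2*e1 - 2*e2 + 1*e3


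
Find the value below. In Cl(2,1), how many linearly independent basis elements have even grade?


Even subalgebra dimension = 2^(n-1)
n = 2 + 1 = 3
2^(3 - 1) = 2^2 = 4
Verification: sum of C(3,k) for even k = 1 + 3 = 4
Result = 4


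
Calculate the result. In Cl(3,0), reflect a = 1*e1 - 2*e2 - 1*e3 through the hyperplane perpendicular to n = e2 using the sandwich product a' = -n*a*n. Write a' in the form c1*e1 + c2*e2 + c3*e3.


Reflection formula: a' = -n*a*n, with n = e2 (unit vector, n^2 = 1).
For reflection through hyperplane perp to e2:
The component along e2 flips sign, others stay.
a = (1, -2, -1)
a' = (1, 2, -1)
a' = 1*e1 + 2*e2 - 1*e3


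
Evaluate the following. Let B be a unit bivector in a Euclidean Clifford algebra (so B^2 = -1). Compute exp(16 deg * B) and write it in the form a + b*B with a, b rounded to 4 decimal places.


For a unit bivector B with B^2 = -1, the exponential series gives
e^(theta*B) = cos(theta) + sin(theta)*B (the GA analogue of Euler's formula).
theta = 16 degrees = 0.279253 rad
cos(16 deg) = 0.9613
sin(16 deg) = 0.2756
exp(theta*B) = 0.9613 + 0.2756*B


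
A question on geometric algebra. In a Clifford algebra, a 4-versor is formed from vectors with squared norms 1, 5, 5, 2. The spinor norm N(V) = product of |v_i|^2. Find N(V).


Spinor norm N(V) = |v1|^2 * |v2|^2 * ... * |v4|^2
= 1 * 5 * 5 * 2
Running product: 1, 5, 25, 50
N(V) = 50


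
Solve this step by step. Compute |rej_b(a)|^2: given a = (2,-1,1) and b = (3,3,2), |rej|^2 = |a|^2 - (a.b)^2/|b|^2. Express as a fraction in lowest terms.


|a|^2 = 2^2 + (-1)^2 + 1^2 = 6
|b|^2 = 3^2 + 3^2 + 2^2 = 22
a . b = 2*3 + (-1)*3 + 1*2 = 5
(a.b)^2 = 5^2 = 25
|rej|^2 = 6 - 25/22
= (132 - 25)/22
= 107/22
In lowest terms: 107/22


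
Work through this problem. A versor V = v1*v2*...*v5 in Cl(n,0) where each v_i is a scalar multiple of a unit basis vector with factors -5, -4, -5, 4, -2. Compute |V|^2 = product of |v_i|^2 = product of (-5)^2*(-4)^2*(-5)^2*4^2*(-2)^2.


Each vector v_i has |v_i|^2 = s_i^2
Squared scales: (-5)^2 = 25, (-4)^2 = 16, (-5)^2 = 25, 4^2 = 16, (-2)^2 = 4
|V|^2 = 25 * 16 * 25 * 16 * 4
= 640000


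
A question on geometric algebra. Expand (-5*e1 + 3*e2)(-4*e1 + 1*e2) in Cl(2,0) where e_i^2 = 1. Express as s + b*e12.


Expand: (-5*e1 + 3*e2)(-4*e1 + 1*e2)
= (-5)*(-4)*e1e1 + (-5)*1*e1e2 + 3*(-4)*e2e1 + 3*1*e2e2
Using e1^2 = e2^2 = 1, e2e1 = -e1e2:
Scalar part s = (-5)*(-4) + 3*1 = 20 + 3 = 23
Bivector part b = (-5)*1 - 3*(-4) = -5 - (-12) = 7
uv = 23 + 7*e12


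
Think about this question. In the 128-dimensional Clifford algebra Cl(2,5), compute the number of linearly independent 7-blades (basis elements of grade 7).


Number of grade-k basis blades in Cl(p,q) with n = p + q is C(n, k).
n = 2 + 5 = 7
C(7, 7) = 7! / (7! * 0!)
= 5040 / (5040 * 1)
= 1


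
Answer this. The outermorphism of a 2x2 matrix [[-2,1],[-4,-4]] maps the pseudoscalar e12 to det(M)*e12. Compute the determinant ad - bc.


The outermorphism of a linear map f sends e1^e2 to f(e1)^f(e2).
f(e1) = -2*e1 - 4*e2
f(e2) = 1*e1 - 4*e2
f(e1) ^ f(e2) = (-2*e1 - 4*e2) ^ (1*e1 - 4*e2)
= (-2)*(-4)*e12 + (-4)*1*e21
= (8 - (-4))*e12
= 12*e12
Coefficient = 12


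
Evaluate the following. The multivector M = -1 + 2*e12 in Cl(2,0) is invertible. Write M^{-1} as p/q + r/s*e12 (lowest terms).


M = -1 + 2*e12, where e12^2 = -1.
Since M commutes with its reverse ~M = a - b*e12, M * ~M = a^2 - b^2*e12^2 = a^2 + b^2.
So M^{-1} = ~M / (a^2 + b^2) = (a - b*e12)/(a^2 + b^2).
a^2 + b^2 = 1 + 4 = 5
Scalar part = -1/5 = -1/5
Bivector coeff = -2/5 = -2/5
M^{-1} = -1/5 - 2/5*e12


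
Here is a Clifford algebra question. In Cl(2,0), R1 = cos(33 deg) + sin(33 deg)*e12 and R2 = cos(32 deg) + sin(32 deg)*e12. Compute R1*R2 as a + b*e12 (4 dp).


Same-plane rotors commute and their half-angles add:
R1*R2 = cos(a1 + a2) + sin(a1 + a2)*e12.
a1 + a2 = 33 + 32 = 65 deg
cos(65 deg) = 0.4226
sin(65 deg) = 0.9063
R1*R2 = 0.4226 + 0.9063*e12


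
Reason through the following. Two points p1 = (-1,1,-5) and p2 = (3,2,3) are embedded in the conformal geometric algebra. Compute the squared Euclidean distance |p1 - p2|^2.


p1 - p2 = (-4, -1, -8)
|p1 - p2|^2 = (-4)^2 + (-1)^2 + (-8)^2
= 16 + 1 + 64
= 81


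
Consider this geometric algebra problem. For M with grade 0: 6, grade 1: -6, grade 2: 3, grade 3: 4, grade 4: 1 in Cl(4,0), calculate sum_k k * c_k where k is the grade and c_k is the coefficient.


Grade-weighted sum = sum of grade_k * coefficient_k
0*6 = 0
1*(-6) = -6
2*3 = 6
3*4 = 12
4*1 = 4
Total = 0 + (-6) + 6 + 12 + 4 = 16


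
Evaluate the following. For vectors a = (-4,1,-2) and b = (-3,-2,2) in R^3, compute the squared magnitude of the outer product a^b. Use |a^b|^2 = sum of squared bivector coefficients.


a wedge b = (a1*b2 - a2*b1)*e12 + (a1*b3 - a3*b1)*e13 + (a2*b3 - a3*b2)*e23
e12 coeff: (-4)*(-2) - 1*(-3) = 8 - (-3) = 11
e13 coeff: (-4)*2 - (-2)*(-3) = -8 - 6 = -14
e23 coeff: 1*2 - (-2)*(-2) = 2 - 4 = -2
|a wedge b|^2 = 11^2 + (-14)^2 + (-2)^2
= 121 + 196 + 4
= 321


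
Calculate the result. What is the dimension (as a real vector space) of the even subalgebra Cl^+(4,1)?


Even subalgebra dimension = 2^(n-1)
n = 4 + 1 = 5
2^(5 - 1) = 2^4 = 16
Verification: sum of C(5,k) for even k = 1 + 10 + 5 = 16
Result = 16


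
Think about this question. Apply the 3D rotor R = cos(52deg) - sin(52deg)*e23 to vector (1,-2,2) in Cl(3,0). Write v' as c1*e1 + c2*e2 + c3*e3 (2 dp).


Rotor R = cos(52deg) - sin(52deg)*e23
Rotation angle theta = 2 * 52 = 104 degrees in the e23 plane (e2 -> e3).
The component perpendicular to the plane (e1) is invariant: v'_1 = v1 = 1.00
cos(104deg) = -0.2419, sin(104deg) = 0.9703
v'_2 = v2*cos(theta) - v3*sin(theta) = -2*(-0.2419) - 2*0.9703 = -1.46
v'_3 = v2*sin(theta) + v3*cos(theta) = -2*0.9703 + 2*(-0.2419) = -2.42
v' = 1.00*e1 - 1.46*e2 - 2.42*e3


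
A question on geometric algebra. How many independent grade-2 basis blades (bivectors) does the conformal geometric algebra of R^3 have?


The conformal model of R^3 uses Cl(4,1) with m = 3 + 2 = 5 generators.
Number of grade-2 blades = C(m, 2) = C(5, 2)
= 5*4/2 = 10


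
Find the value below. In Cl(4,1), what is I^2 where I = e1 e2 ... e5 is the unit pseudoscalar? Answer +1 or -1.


The pseudoscalar I = e1...e_n (product of all n generators) of Cl(p,q) satisfies I^2 = (-1)^(q + n(n-1)/2).
p = 4, q = 1, n = p + q = 5
n(n-1)/2 = 5 * 4 / 2 = 10
Exponent = q + n(n-1)/2 = 1 + 10 = 11
I^2 = (-1)^11 = -1


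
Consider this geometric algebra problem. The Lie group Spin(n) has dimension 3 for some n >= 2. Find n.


dim Spin(n) = dim so(n) = n(n-1)/2.
Solve n(n-1)/2 = 3, i.e. n^2 - n - 6 = 0.
Discriminant = 1 + 8*3 = 25
n = (1 + sqrt(25))/2 = (1 + 5)/2 = 3


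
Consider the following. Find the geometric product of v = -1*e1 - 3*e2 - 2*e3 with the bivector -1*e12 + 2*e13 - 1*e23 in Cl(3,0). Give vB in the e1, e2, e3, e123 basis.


vB has grade-1 (vector) and grade-3 (trivector) parts: vB = (v _| B) + (v ^ B).
Vector part <vB>_1:
  e1: -v2*b12 - v3*b13 = -(-3)*(-1) - (-2)*(2) = 1
  e2: v1*b12 - v3*b23 = (-1)*(-1) - (-2)*(-1) = -1
  e3: v1*b13 + v2*b23 = (-1)*(2) + (-3)*(-1) = 1
Trivector part <vB>_3:
  e123: v1*b23 - v2*b13 + v3*b12 = (-1)*(-1) - (-3)*(2) + (-2)*(-1) = 9
vB = 1*e1 - 1*e2 + 1*e3 + 9*e123


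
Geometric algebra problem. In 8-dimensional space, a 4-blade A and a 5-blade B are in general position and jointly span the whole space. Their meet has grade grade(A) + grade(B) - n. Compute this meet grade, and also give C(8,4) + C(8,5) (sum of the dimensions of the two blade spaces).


Meet grade = grade(A) + grade(B) - n
= 4 + 5 - 8 = 1
C(8,4) = 70
C(8,5) = 56
dim_A + dim_B = 70 + 56 = 126


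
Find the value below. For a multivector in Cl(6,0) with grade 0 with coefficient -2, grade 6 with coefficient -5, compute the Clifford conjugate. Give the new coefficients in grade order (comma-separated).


Clifford conjugate sign for grade k: (-1)^(k(k+1)/2)
Grade 0: (-1)^(0*1/2) = (-1)^0 = 1, coeff -2 -> -2
Grade 6: (-1)^(6*7/2) = (-1)^21 = -1, coeff -5 -> 5
Conjugated coefficients: -2, 5


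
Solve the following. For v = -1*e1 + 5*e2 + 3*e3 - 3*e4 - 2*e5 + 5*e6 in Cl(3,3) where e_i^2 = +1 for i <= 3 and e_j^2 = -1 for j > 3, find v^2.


v^2 = sum of c_i^2 * e_i^2
Positive signature terms (e_i^2 = +1): (-1)^2 + 5^2 + 3^2 = 35
Negative signature terms (e_j^2 = -1): (-3)^2 + (-2)^2 + 5^2 = 38
v^2 = 35 - 38 = -3


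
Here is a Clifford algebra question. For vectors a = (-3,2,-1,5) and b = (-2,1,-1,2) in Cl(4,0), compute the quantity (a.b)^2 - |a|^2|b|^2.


a . b = (-3)*(-2) + 2*1 + (-1)*(-1) + 5*2
= 6 + 2 + 1 + 10 = 19
|a|^2 = (-3)^2 + 2^2 + (-1)^2 + 5^2 = 39
|b|^2 = (-2)^2 + 1^2 + (-1)^2 + 2^2 = 10
(a.b)^2 = 19^2 = 361
|a|^2 * |b|^2 = 39 * 10 = 390
Result = 361 - 390 = -29


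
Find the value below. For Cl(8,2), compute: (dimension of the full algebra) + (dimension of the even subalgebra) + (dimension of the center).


n = 8 + 2 = 10
Total dim = 2^10 = 1024
Even subalgebra dim = 2^9 = 512
n is even, so center dim = 1
Sum = 1024 + 512 + 1 = 1537


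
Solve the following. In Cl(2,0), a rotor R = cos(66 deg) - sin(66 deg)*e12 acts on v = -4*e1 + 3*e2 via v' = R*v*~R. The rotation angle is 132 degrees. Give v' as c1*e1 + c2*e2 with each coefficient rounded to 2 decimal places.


Rotor R = cos(66deg) - sin(66deg)*e12
Rotation angle theta = 2 * 66 = 132 degrees
v' = R*v*~R rotates v by theta.
cos(132deg) = -0.6691, sin(132deg) = 0.7431
v'_1 = -4*cos(132deg) - 3*sin(132deg)
= -4*(-0.6691) - 3*0.7431
= 0.45
v'_2 = -4*sin(132deg) + 3*cos(132deg)
= -4*0.7431 + 3*(-0.6691)
= -4.98
v' = 0.45*e1 - 4.98*e2


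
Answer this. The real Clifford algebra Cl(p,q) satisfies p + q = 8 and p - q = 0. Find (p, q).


We need p + q = 8 and p - q = 0.
Adding: 2p = 8 + 0 = 8, so p = 4.
Then q = 8 - 4 = 4.
(p, q) = (4, 4)


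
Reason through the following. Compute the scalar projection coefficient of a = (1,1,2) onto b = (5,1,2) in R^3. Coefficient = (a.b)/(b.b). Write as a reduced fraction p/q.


Projection coefficient = (a . b) / (b . b)
a . b = 1*5 + 1*1 + 2*2
= 5 + 1 + 4 = 10
b . b = 5^2 + 1^2 + 2^2
= 25 + 1 + 4 = 30
Coefficient = 10/30
In lowest terms: 1/3


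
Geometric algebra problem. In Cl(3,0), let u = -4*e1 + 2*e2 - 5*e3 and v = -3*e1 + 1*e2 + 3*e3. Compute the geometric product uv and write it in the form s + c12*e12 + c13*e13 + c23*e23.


In Cl(3,0): e_i^2 = 1, e_ie_j = -e_je_i for i != j.
Scalar part = u . v = (-4)*(-3) + 2*1 + (-5)*3
= 12 + 2 + (-15) = -1
e12 coeff = (-4)*1 - 2*(-3) = -4 - (-6) = 2
e13 coeff = (-4)*3 - (-5)*(-3) = -12 - 15 = -27
e23 coeff = 2*3 - (-5)*1 = 6 - (-5) = 11
uv = -1 + 2*e12 - 27*e13 + 11*e23


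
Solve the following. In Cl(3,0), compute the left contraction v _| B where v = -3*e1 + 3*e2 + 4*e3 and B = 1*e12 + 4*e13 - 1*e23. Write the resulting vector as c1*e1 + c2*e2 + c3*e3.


Left contraction v _| B = <vB>_1 (grade-1 part of the geometric product vB).
Using e1_|e12 = e2, e2_|e12 = -e1, e1_|e13 = e3, e3_|e13 = -e1, e2_|e23 = e3, e3_|e23 = -e2:
e1 coeff: -v2*b12 - v3*b13 = -(3)*(1) - (4)*(4) = -19
e2 coeff: v1*b12 - v3*b23 = (-3)*(1) - (4)*(-1) = 1
e3 coeff: v1*b13 + v2*b23 = (-3)*(4) + (3)*(-1) = -15
v _| B = -19*e1 + 1*e2 - 15*e3


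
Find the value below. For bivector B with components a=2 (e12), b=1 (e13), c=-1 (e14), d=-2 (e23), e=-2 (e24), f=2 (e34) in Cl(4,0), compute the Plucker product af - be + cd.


Plucker relation: af - be + cd
a*f = 2*2 = 4
b*e = 1*(-2) = -2
c*d = (-1)*(-2) = 2
af - be + cd = 4 - (-2) + 2
= 8


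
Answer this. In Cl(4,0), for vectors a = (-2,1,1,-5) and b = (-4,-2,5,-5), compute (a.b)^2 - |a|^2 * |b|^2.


a . b = (-2)*(-4) + 1*(-2) + 1*5 + (-5)*(-5)
= 8 + (-2) + 5 + 25 = 36
|a|^2 = (-2)^2 + 1^2 + 1^2 + (-5)^2 = 31
|b|^2 = (-4)^2 + (-2)^2 + 5^2 + (-5)^2 = 70
(a.b)^2 = 36^2 = 1296
|a|^2 * |b|^2 = 31 * 70 = 2170
Result = 1296 - 2170 = -874


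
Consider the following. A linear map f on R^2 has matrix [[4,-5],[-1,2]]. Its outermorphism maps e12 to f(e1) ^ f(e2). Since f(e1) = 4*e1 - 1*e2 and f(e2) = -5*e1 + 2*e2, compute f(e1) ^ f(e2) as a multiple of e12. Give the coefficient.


The outermorphism of a linear map f sends e1^e2 to f(e1)^f(e2).
f(e1) = 4*e1 - 1*e2
f(e2) = -5*e1 + 2*e2
f(e1) ^ f(e2) = (4*e1 - 1*e2) ^ (-5*e1 + 2*e2)
= 4*2*e12 + (-1)*(-5)*e21
= (8 - 5)*e12
= 3*e12
Coefficient = 3


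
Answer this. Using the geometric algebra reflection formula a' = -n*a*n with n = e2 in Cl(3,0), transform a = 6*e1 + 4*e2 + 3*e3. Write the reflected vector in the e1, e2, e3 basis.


Reflection formula: a' = -n*a*n, with n = e2 (unit vector, n^2 = 1).
For reflection through hyperplane perp to e2:
The component along e2 flips sign, others stay.
a = (6, 4, 3)
a' = (6, -4, 3)
a' = 6*e1 - 4*e2 + 3*e3


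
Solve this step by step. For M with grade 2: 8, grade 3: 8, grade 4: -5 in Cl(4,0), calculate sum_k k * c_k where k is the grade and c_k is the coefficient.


Grade-weighted sum = sum of grade_k * coefficient_k
2*8 = 16
3*8 = 24
4*(-5) = -20
Total = 16 + 24 + (-20) = 20


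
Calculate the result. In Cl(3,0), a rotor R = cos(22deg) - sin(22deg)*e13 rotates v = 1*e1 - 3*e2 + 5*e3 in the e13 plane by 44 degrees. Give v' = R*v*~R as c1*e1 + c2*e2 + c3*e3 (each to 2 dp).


Rotor R = cos(22deg) - sin(22deg)*e13
Rotation angle theta = 2 * 22 = 44 degrees in the e13 plane (e1 -> e3).
The component perpendicular to the plane (e2) is invariant: v'_2 = v2 = -3.00
cos(44deg) = 0.7193, sin(44deg) = 0.6947
v'_1 = v1*cos(theta) - v3*sin(theta) = 1*0.7193 - 5*0.6947 = -2.75
v'_3 = v1*sin(theta) + v3*cos(theta) = 1*0.6947 + 5*0.7193 = 4.29
v' = -2.75*e1 - 3.00*e2 + 4.29*e3


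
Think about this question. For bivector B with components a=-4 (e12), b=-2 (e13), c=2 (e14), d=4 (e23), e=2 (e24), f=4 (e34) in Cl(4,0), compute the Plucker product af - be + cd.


Plucker relation: af - be + cd
a*f = (-4)*4 = -16
b*e = (-2)*2 = -4
c*d = 2*4 = 8
af - be + cd = -16 - (-4) + 8
= -4


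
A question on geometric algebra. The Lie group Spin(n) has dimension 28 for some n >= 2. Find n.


dim Spin(n) = dim so(n) = n(n-1)/2.
Solve n(n-1)/2 = 28, i.e. n^2 - n - 56 = 0.
Discriminant = 1 + 8*28 = 225
n = (1 + sqrt(225))/2 = (1 + 15)/2 = 8


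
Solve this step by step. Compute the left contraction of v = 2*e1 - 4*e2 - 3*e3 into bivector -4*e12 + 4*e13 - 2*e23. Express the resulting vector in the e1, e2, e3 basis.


Left contraction v _| B = <vB>_1 (grade-1 part of the geometric product vB).
Using e1_|e12 = e2, e2_|e12 = -e1, e1_|e13 = e3, e3_|e13 = -e1, e2_|e23 = e3, e3_|e23 = -e2:
e1 coeff: -v2*b12 - v3*b13 = -(-4)*(-4) - (-3)*(4) = -4
e2 coeff: v1*b12 - v3*b23 = (2)*(-4) - (-3)*(-2) = -14
e3 coeff: v1*b13 + v2*b23 = (2)*(4) + (-4)*(-2) = 16
v _| B = -4*e1 - 14*e2 + 16*e3


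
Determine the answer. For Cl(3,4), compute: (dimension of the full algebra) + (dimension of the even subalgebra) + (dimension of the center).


n = 3 + 4 = 7
Total dim = 2^7 = 128
Even subalgebra dim = 2^6 = 64
n is odd, so center dim = 2
Sum = 128 + 64 + 2 = 194


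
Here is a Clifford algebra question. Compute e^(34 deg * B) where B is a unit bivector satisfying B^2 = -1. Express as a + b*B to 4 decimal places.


For a unit bivector B with B^2 = -1, the exponential series gives
e^(theta*B) = cos(theta) + sin(theta)*B (the GA analogue of Euler's formula).
theta = 34 degrees = 0.593412 rad
cos(34 deg) = 0.8290
sin(34 deg) = 0.5592
exp(theta*B) = 0.8290 + 0.5592*B


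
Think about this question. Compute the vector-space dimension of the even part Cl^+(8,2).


Even subalgebra dimension = 2^(n-1)
n = 8 + 2 = 10
2^(10 - 1) = 2^9 = 512
Verification: sum of C(10,k) for even k = 1 + 45 + 210 + 210 + 45 + 1 = 512
Result = 512


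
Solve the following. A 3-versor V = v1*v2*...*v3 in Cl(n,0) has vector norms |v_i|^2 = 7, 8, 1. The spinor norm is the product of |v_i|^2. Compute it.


Spinor norm N(V) = |v1|^2 * |v2|^2 * ... * |v3|^2
= 7 * 8 * 1
Running product: 7, 56, 56
N(V) = 56


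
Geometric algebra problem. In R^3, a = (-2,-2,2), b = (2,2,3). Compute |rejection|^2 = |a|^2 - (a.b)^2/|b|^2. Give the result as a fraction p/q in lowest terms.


|a|^2 = (-2)^2 + (-2)^2 + 2^2 = 12
|b|^2 = 2^2 + 2^2 + 3^2 = 17
a . b = (-2)*2 + (-2)*2 + 2*3 = -2
(a.b)^2 = (-2)^2 = 4
|rej|^2 = 12 - 4/17
= (204 - 4)/17
= 200/17
In lowest terms: 200/17


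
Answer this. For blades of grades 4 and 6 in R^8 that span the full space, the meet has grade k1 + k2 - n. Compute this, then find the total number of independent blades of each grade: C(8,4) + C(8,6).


Meet grade = grade(A) + grade(B) - n
= 4 + 6 - 8 = 2
C(8,4) = 70
C(8,6) = 28
dim_A + dim_B = 70 + 28 = 98


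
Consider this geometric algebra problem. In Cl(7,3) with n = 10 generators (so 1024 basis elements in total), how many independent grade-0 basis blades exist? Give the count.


Number of grade-k basis blades in Cl(p,q) with n = p + q is C(n, k).
n = 7 + 3 = 10
C(10, 0) = 10! / (0! * 10!)
= 3628800 / (1 * 3628800)
= 1


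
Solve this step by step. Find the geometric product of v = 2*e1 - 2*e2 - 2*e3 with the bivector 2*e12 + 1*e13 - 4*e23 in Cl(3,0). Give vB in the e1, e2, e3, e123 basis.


vB has grade-1 (vector) and grade-3 (trivector) parts: vB = (v _| B) + (v ^ B).
Vector part <vB>_1:
  e1: -v2*b12 - v3*b13 = -(-2)*(2) - (-2)*(1) = 6
  e2: v1*b12 - v3*b23 = (2)*(2) - (-2)*(-4) = -4
  e3: v1*b13 + v2*b23 = (2)*(1) + (-2)*(-4) = 10
Trivector part <vB>_3:
  e123: v1*b23 - v2*b13 + v3*b12 = (2)*(-4) - (-2)*(1) + (-2)*(2) = -10
vB = 6*e1 - 4*e2 + 10*e3 - 10*e123
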